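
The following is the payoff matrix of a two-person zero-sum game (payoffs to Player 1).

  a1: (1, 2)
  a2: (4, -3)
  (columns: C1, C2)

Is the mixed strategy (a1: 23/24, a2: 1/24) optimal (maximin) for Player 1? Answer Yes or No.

No

Against C1 this mix gives (23/24)·1 + (1/24)·4 = 9/8.
Against C2 this mix gives (23/24)·2 + (1/24)·(-3) = 43/24.
Player 2 will play C1, holding Player 1 to 9/8. Shifting weight toward the row that does better against C1 would raise this floor (the equalizing mix achieves 11/8 against both C1 and C2), so the proposed strategy is not optimal.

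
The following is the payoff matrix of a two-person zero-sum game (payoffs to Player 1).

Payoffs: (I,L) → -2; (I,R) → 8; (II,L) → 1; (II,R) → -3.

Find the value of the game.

1/7

Row minima: I → -2, II → -3; maximin = -2.
Column maxima: L → 1, R → 8; minimax = 1.
-2 ≠ 1, so there is no saddle point; optimal play is mixed.
Let Player 1 play I with probability p. Expected payoff against L: (-2)p + 1(1−p) = −3p + 1; against R: 8p + (-3)(1−p) = 11p − 3.
Setting these equal: −3p + 1 = 11p − 3 ⇒ −14p = -4 ⇒ p = 2/7, and the value is (-3)·(2/7) + 1 = 1/7.
For Player 2: with q = P(L), equating I's and II's payoffs gives −10q + 8 = 4q − 3 ⇒ q = 11/14.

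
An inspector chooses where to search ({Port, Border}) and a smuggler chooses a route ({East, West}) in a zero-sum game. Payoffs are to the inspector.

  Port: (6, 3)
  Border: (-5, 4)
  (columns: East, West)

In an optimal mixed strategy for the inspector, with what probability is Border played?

1/4

Row minima: Port → 3, Border → -5; maximin = 3.
Column maxima: East → 6, West → 4; minimax = 4.
3 ≠ 4, so there is no saddle point; optimal play is mixed.
Let the inspector play Port with probability p. Expected payoff against East: 6p + (-5)(1−p) = 11p − 5; against West: 3p + 4(1−p) = −p + 4.
Setting these equal: 11p − 5 = −p + 4 ⇒ 12p = 9 ⇒ p = 3/4, and the value is (11)·(3/4) − 5 = 13/4.
For the smuggler: with q = P(East), equating Port's and Border's payoffs gives 3q + 3 = −9q + 4 ⇒ q = 1/12.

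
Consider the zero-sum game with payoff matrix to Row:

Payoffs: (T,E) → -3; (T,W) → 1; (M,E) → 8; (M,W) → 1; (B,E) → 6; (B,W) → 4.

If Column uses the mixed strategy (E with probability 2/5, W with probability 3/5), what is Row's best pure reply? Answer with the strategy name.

Expected payoff of T: (2/5)·(-3) + (3/5)·1 = -3/5.
Expected payoff of M: (2/5)·8 + (3/5)·1 = 19/5.
Expected payoff of B: (2/5)·6 + (3/5)·4 = 24/5.
The largest is 24/5, so Row's best response is B.

B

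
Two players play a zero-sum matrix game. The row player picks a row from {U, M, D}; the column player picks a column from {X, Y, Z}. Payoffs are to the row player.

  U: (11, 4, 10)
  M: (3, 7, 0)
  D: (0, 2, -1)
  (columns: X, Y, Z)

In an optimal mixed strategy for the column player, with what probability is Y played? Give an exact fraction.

10/13

Row minima: U → 4, M → 0, D → -1; maximin = 4.
Column maxima: X → 11, Y → 7, Z → 10; minimax = 7.
4 ≠ 7, so there is no saddle point; optimal play is mixed.
D is strictly dominated by U, so the row player never plays it.
X is strictly dominated by Z (it gives the row player strictly more in every row), so the column player never plays it.
On the remaining 2×2 (U, M vs Y, Z):
Let the row player play U with probability p. Expected payoff against Y: 4p + 7(1−p) = −3p + 7; against Z: 10p + 0(1−p) = 10p.
Setting these equal: −3p + 7 = 10p ⇒ −13p = -7 ⇒ p = 7/13, and the value is (-3)·(7/13) + 7 = 70/13.
For the column player: with q = P(Y), equating U's and M's payoffs gives −6q + 10 = 7q ⇒ q = 10/13.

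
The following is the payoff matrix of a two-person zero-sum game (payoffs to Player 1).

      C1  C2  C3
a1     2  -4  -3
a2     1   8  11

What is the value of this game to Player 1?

20/13

Row minima: a1 → -4, a2 → 1; maximin = 1.
Column maxima: C1 → 2, C2 → 8, C3 → 11; minimax = 2.
1 ≠ 2, so there is no saddle point; optimal play is mixed.
C3 is strictly dominated by C2 (it gives Player 1 strictly more in every row), so Player 2 never plays it.
On the remaining 2×2 (a1, a2 vs C1, C2):
Let Player 1 play a1 with probability p. Expected payoff against C1: 2p + 1(1−p) = p + 1; against C2: (-4)p + 8(1−p) = −12p + 8.
Setting these equal: p + 1 = −12p + 8 ⇒ 13p = 7 ⇒ p = 7/13, and the value is (1)·(7/13) + 1 = 20/13.
For Player 2: with q = P(C1), equating a1's and a2's payoffs gives 6q − 4 = −7q + 8 ⇒ q = 12/13.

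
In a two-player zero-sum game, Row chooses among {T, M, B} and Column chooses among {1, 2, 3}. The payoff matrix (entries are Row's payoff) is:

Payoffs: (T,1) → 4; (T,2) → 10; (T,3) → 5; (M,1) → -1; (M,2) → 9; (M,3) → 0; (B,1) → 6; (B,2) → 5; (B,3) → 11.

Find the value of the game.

Row minima: T → 4, M → -1, B → 5; maximin = 5.
Column maxima: 1 → 6, 2 → 10, 3 → 11; minimax = 6.
5 ≠ 6, so there is no saddle point; optimal play is mixed.
M is strictly dominated by T, so Row never plays it.
3 is strictly dominated by 1 (it gives Row strictly more in every row), so Column never plays it.
On the remaining 2×2 (T, B vs 1, 2):
Let Row play T with probability p. Expected payoff against 1: 4p + 6(1−p) = −2p + 6; against 2: 10p + 5(1−p) = 5p + 5.
Setting these equal: −2p + 6 = 5p + 5 ⇒ −7p = -1 ⇒ p = 1/7, and the value is (-2)·(1/7) + 6 = 40/7.
For Column: with q = P(1), equating T's and B's payoffs gives −6q + 10 = q + 5 ⇒ q = 5/7.

40/7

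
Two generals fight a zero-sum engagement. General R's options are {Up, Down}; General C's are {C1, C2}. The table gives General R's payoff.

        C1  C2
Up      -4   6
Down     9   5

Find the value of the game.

Row minima: Up → -4, Down → 5; maximin = 5.
Column maxima: C1 → 9, C2 → 6; minimax = 6.
5 ≠ 6, so there is no saddle point; optimal play is mixed.
Let General R play Up with probability p. Expected payoff against C1: (-4)p + 9(1−p) = −13p + 9; against C2: 6p + 5(1−p) = p + 5.
Setting these equal: −13p + 9 = p + 5 ⇒ −14p = -4 ⇒ p = 2/7, and the value is (-13)·(2/7) + 9 = 37/7.
For General C: with q = P(C1), equating Up's and Down's payoffs gives −10q + 6 = 4q + 5 ⇒ q = 1/14.

37/7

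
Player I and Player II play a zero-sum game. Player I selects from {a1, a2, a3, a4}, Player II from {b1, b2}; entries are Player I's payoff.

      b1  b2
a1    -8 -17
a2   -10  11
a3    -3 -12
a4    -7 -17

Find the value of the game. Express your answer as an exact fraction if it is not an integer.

-51/10

Row minima: a1 → -17, a2 → -10, a3 → -12, a4 → -17; maximin = -10.
Column maxima: b1 → -3, b2 → 11; minimax = -3.
-10 ≠ -3, so there is no saddle point; optimal play is mixed.
a1 is strictly dominated by a3, so Player I never plays it.
a4 is strictly dominated by a3, so Player I never plays it.
On the remaining 2×2 (a2, a3 vs b1, b2):
Let Player I play a2 with probability p. Expected payoff against b1: (-10)p + (-3)(1−p) = −7p − 3; against b2: 11p + (-12)(1−p) = 23p − 12.
Setting these equal: −7p − 3 = 23p − 12 ⇒ −30p = -9 ⇒ p = 3/10, and the value is (-7)·(3/10) − 3 = -51/10.
For Player II: with q = P(b1), equating a2's and a3's payoffs gives −21q + 11 = 9q − 12 ⇒ q = 23/30.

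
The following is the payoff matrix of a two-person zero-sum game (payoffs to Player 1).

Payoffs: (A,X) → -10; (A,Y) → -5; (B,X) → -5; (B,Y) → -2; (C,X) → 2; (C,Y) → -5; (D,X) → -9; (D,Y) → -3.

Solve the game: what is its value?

Row minima: A → -10, B → -5, C → -5, D → -9; maximin = -5.
Column maxima: X → 2, Y → -2; minimax = -2.
-5 ≠ -2, so there is no saddle point; optimal play is mixed.
A is strictly dominated by B, so Player 1 never plays it.
D is strictly dominated by B, so Player 1 never plays it.
On the remaining 2×2 (B, C vs X, Y):
Let Player 1 play B with probability p. Expected payoff against X: (-5)p + 2(1−p) = −7p + 2; against Y: (-2)p + (-5)(1−p) = 3p − 5.
Setting these equal: −7p + 2 = 3p − 5 ⇒ −10p = -7 ⇒ p = 7/10, and the value is (-7)·(7/10) + 2 = -29/10.
For Player 2: with q = P(X), equating B's and C's payoffs gives −3q − 2 = 7q − 5 ⇒ q = 3/10.

-29/10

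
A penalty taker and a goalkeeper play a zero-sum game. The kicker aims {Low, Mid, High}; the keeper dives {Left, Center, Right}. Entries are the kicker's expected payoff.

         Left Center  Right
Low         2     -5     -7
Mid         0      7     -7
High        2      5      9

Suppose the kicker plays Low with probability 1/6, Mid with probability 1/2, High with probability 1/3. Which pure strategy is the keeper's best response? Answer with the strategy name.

Right

If the keeper plays Left, the kicker's expected payoff is (1/6)·2 + (1/2)·0 + (1/3)·2 = 1.
If the keeper plays Center, the kicker's expected payoff is (1/6)·(-5) + (1/2)·7 + (1/3)·5 = 13/3.
If the keeper plays Right, the kicker's expected payoff is (1/6)·(-7) + (1/2)·(-7) + (1/3)·9 = -5/3.
The keeper minimizes the kicker's payoff; the smallest is -5/3, so the best response is Right.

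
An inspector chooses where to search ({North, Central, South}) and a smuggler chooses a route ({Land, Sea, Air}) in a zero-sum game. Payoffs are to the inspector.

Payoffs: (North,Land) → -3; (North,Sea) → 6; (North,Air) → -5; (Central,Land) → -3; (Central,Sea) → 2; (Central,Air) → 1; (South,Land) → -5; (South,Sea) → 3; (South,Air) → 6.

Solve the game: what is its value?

Row minima: North → -5, Central → -3, South → -5; maximin = -3.
Column maxima: Land → -3, Sea → 6, Air → 6; minimax = -3.
Since maximin = minimax = -3, there is a saddle point and the value is -3.

-3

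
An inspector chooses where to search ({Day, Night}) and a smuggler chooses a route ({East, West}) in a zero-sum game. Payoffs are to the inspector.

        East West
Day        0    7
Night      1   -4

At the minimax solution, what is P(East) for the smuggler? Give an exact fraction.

11/12

Row minima: Day → 0, Night → -4; maximin = 0.
Column maxima: East → 1, West → 7; minimax = 1.
0 ≠ 1, so there is no saddle point; optimal play is mixed.
Let the inspector play Day with probability p. Expected payoff against East: 0p + 1(1−p) = −p + 1; against West: 7p + (-4)(1−p) = 11p − 4.
Setting these equal: −p + 1 = 11p − 4 ⇒ −12p = -5 ⇒ p = 5/12, and the value is (-1)·(5/12) + 1 = 7/12.
For the smuggler: with q = P(East), equating Day's and Night's payoffs gives −7q + 7 = 5q − 4 ⇒ q = 11/12.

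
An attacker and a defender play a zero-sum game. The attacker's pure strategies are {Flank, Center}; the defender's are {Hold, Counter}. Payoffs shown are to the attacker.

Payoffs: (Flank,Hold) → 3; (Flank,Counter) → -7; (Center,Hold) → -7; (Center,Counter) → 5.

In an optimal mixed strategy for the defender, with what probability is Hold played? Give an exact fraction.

Row minima: Flank → -7, Center → -7; maximin = -7.
Column maxima: Hold → 3, Counter → 5; minimax = 3.
-7 ≠ 3, so there is no saddle point; optimal play is mixed.
Let the attacker play Flank with probability p. Expected payoff against Hold: 3p + (-7)(1−p) = 10p − 7; against Counter: (-7)p + 5(1−p) = −12p + 5.
Setting these equal: 10p − 7 = −12p + 5 ⇒ 22p = 12 ⇒ p = 6/11, and the value is (10)·(6/11) − 7 = -17/11.
For the defender: with q = P(Hold), equating Flank's and Center's payoffs gives 10q − 7 = −12q + 5 ⇒ q = 6/11.

6/11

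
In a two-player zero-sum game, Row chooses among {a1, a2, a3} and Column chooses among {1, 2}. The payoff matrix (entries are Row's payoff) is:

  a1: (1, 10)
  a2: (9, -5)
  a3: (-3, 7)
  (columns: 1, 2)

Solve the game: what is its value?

95/23

Row minima: a1 → 1, a2 → -5, a3 → -3; maximin = 1.
Column maxima: 1 → 9, 2 → 10; minimax = 9.
1 ≠ 9, so there is no saddle point; optimal play is mixed.
a3 is strictly dominated by a1, so Row never plays it.
On the remaining 2×2 (a1, a2 vs 1, 2):
Let Row play a1 with probability p. Expected payoff against 1: 1p + 9(1−p) = −8p + 9; against 2: 10p + (-5)(1−p) = 15p − 5.
Setting these equal: −8p + 9 = 15p − 5 ⇒ −23p = -14 ⇒ p = 14/23, and the value is (-8)·(14/23) + 9 = 95/23.
For Column: with q = P(1), equating a1's and a2's payoffs gives −9q + 10 = 14q − 5 ⇒ q = 15/23.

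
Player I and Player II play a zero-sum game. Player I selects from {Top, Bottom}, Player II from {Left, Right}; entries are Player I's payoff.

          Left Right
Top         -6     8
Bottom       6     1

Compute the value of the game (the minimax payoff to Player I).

54/19

Row minima: Top → -6, Bottom → 1; maximin = 1.
Column maxima: Left → 6, Right → 8; minimax = 6.
1 ≠ 6, so there is no saddle point; optimal play is mixed.
Let Player I play Top with probability p. Expected payoff against Left: (-6)p + 6(1−p) = −12p + 6; against Right: 8p + 1(1−p) = 7p + 1.
Setting these equal: −12p + 6 = 7p + 1 ⇒ −19p = -5 ⇒ p = 5/19, and the value is (-12)·(5/19) + 6 = 54/19.
For Player II: with q = P(Left), equating Top's and Bottom's payoffs gives −14q + 8 = 5q + 1 ⇒ q = 7/19.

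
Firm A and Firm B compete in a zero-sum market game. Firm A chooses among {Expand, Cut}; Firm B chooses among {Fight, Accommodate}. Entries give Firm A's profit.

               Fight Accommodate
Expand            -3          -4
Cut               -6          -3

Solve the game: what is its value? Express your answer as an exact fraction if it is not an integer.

-15/4

Row minima: Expand → -4, Cut → -6; maximin = -4.
Column maxima: Fight → -3, Accommodate → -3; minimax = -3.
-4 ≠ -3, so there is no saddle point; optimal play is mixed.
Let Firm A play Expand with probability p. Expected payoff against Fight: (-3)p + (-6)(1−p) = 3p − 6; against Accommodate: (-4)p + (-3)(1−p) = −p − 3.
Setting these equal: 3p − 6 = −p − 3 ⇒ 4p = 3 ⇒ p = 3/4, and the value is (3)·(3/4) − 6 = -15/4.
For Firm B: with q = P(Fight), equating Expand's and Cut's payoffs gives q − 4 = −3q − 3 ⇒ q = 1/4.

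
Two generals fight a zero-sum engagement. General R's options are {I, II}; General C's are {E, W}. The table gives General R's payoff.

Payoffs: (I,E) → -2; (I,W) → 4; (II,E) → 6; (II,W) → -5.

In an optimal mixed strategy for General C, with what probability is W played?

8/17

Row minima: I → -2, II → -5; maximin = -2.
Column maxima: E → 6, W → 4; minimax = 4.
-2 ≠ 4, so there is no saddle point; optimal play is mixed.
Let General R play I with probability p. Expected payoff against E: (-2)p + 6(1−p) = −8p + 6; against W: 4p + (-5)(1−p) = 9p − 5.
Setting these equal: −8p + 6 = 9p − 5 ⇒ −17p = -11 ⇒ p = 11/17, and the value is (-8)·(11/17) + 6 = 14/17.
For General C: with q = P(E), equating I's and II's payoffs gives −6q + 4 = 11q − 5 ⇒ q = 9/17.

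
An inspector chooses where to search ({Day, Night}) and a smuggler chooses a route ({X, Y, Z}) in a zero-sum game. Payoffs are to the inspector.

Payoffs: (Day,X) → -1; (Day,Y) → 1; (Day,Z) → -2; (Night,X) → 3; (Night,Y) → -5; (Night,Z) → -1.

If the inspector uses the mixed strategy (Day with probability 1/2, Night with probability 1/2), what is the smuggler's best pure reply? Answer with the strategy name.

Y

If the smuggler plays X, the inspector's expected payoff is (1/2)·(-1) + (1/2)·3 = 1.
If the smuggler plays Y, the inspector's expected payoff is (1/2)·1 + (1/2)·(-5) = -2.
If the smuggler plays Z, the inspector's expected payoff is (1/2)·(-2) + (1/2)·(-1) = -3/2.
The smuggler minimizes the inspector's payoff; the smallest is -2, so the best response is Y.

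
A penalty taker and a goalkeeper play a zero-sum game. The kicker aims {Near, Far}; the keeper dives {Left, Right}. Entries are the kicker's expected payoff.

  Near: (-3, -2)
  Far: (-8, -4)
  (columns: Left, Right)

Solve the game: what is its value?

Row minima: Near → -3, Far → -8; maximin = -3.
Column maxima: Left → -3, Right → -2; minimax = -3.
Since maximin = minimax = -3, there is a saddle point and the value is -3.

-3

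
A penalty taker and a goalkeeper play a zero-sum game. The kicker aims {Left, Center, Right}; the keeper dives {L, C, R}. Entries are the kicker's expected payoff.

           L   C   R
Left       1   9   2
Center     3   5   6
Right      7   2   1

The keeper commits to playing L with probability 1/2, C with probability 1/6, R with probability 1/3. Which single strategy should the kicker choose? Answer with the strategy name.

Center

Expected payoff of Left: (1/2)·1 + (1/6)·9 + (1/3)·2 = 8/3.
Expected payoff of Center: (1/2)·3 + (1/6)·5 + (1/3)·6 = 13/3.
Expected payoff of Right: (1/2)·7 + (1/6)·2 + (1/3)·1 = 25/6.
The largest is 13/3, so the kicker's best response is Center.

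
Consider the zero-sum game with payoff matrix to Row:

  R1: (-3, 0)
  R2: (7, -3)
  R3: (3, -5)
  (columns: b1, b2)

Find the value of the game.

Row minima: R1 → -3, R2 → -3, R3 → -5; maximin = -3.
Column maxima: b1 → 7, b2 → 0; minimax = 0.
-3 ≠ 0, so there is no saddle point; optimal play is mixed.
R3 is strictly dominated by R2, so Row never plays it.
On the remaining 2×2 (R1, R2 vs b1, b2):
Let Row play R1 with probability p. Expected payoff against b1: (-3)p + 7(1−p) = −10p + 7; against b2: 0p + (-3)(1−p) = 3p − 3.
Setting these equal: −10p + 7 = 3p − 3 ⇒ −13p = -10 ⇒ p = 10/13, and the value is (-10)·(10/13) + 7 = -9/13.
For Column: with q = P(b1), equating R1's and R2's payoffs gives −3q = 10q − 3 ⇒ q = 3/13.

-9/13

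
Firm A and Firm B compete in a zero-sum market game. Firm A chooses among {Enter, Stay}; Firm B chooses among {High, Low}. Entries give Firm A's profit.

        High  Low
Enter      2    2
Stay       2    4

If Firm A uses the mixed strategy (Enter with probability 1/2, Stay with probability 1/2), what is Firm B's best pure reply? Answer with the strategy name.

If Firm B plays High, Firm A's expected payoff is (1/2)·2 + (1/2)·2 = 2.
If Firm B plays Low, Firm A's expected payoff is (1/2)·2 + (1/2)·4 = 3.
Firm B minimizes Firm A's payoff; the smallest is 2, so the best response is High.

High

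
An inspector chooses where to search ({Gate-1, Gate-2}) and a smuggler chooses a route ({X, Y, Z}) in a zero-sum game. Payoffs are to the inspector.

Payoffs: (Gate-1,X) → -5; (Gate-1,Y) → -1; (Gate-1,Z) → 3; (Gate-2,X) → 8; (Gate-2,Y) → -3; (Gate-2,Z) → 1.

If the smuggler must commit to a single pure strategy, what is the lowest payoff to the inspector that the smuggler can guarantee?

Column maxima: X → 8, Y → -1, Z → 3.
The smallest of these is -1.

-1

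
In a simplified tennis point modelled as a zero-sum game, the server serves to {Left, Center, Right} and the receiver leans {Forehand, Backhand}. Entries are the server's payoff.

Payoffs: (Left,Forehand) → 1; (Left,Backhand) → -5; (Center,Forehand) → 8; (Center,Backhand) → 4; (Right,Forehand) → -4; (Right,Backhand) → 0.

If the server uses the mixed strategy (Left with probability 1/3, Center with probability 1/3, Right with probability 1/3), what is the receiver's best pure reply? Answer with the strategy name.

Backhand

If the receiver plays Forehand, the server's expected payoff is (1/3)·1 + (1/3)·8 + (1/3)·(-4) = 5/3.
If the receiver plays Backhand, the server's expected payoff is (1/3)·(-5) + (1/3)·4 + (1/3)·0 = -1/3.
The receiver minimizes the server's payoff; the smallest is -1/3, so the best response is Backhand.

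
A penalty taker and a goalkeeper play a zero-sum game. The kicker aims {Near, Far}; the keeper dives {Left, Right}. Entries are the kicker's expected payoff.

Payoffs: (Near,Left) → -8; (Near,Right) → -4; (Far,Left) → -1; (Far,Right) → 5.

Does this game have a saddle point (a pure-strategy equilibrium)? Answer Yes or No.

Row minima: Near → -8, Far → -1; maximin = -1.
Column maxima: Left → -1, Right → 5; minimax = -1.
maximin = minimax = -1, so a saddle point exists.

Yes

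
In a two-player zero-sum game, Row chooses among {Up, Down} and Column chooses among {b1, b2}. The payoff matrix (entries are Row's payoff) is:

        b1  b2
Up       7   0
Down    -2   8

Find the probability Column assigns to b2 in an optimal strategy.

9/17

Row minima: Up → 0, Down → -2; maximin = 0.
Column maxima: b1 → 7, b2 → 8; minimax = 7.
0 ≠ 7, so there is no saddle point; optimal play is mixed.
Let Row play Up with probability p. Expected payoff against b1: 7p + (-2)(1−p) = 9p − 2; against b2: 0p + 8(1−p) = −8p + 8.
Setting these equal: 9p − 2 = −8p + 8 ⇒ 17p = 10 ⇒ p = 10/17, and the value is (9)·(10/17) − 2 = 56/17.
For Column: with q = P(b1), equating Up's and Down's payoffs gives 7q = −10q + 8 ⇒ q = 8/17.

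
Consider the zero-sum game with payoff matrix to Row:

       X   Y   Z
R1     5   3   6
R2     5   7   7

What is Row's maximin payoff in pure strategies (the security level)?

Row minima: R1 → 3, R2 → 5.
The best of these is 5.

5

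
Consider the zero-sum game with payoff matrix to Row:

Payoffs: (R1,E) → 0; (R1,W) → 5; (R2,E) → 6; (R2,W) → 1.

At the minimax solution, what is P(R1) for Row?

1/2

Row minima: R1 → 0, R2 → 1; maximin = 1.
Column maxima: E → 6, W → 5; minimax = 5.
1 ≠ 5, so there is no saddle point; optimal play is mixed.
Let Row play R1 with probability p. Expected payoff against E: 0p + 6(1−p) = −6p + 6; against W: 5p + 1(1−p) = 4p + 1.
Setting these equal: −6p + 6 = 4p + 1 ⇒ −10p = -5 ⇒ p = 1/2, and the value is (-6)·(1/2) + 6 = 3.
For Column: with q = P(E), equating R1's and R2's payoffs gives −5q + 5 = 5q + 1 ⇒ q = 2/5.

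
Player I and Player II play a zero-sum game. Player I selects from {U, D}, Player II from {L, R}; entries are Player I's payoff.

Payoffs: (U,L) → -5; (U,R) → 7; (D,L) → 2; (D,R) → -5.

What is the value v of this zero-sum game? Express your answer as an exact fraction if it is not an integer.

Row minima: U → -5, D → -5; maximin = -5.
Column maxima: L → 2, R → 7; minimax = 2.
-5 ≠ 2, so there is no saddle point; optimal play is mixed.
Let Player I play U with probability p. Expected payoff against L: (-5)p + 2(1−p) = −7p + 2; against R: 7p + (-5)(1−p) = 12p − 5.
Setting these equal: −7p + 2 = 12p − 5 ⇒ −19p = -7 ⇒ p = 7/19, and the value is (-7)·(7/19) + 2 = -11/19.
For Player II: with q = P(L), equating U's and D's payoffs gives −12q + 7 = 7q − 5 ⇒ q = 12/19.

-11/19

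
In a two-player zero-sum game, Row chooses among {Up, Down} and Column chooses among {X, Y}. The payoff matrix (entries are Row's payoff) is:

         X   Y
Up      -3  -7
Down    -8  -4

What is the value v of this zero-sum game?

Row minima: Up → -7, Down → -8; maximin = -7.
Column maxima: X → -3, Y → -4; minimax = -4.
-7 ≠ -4, so there is no saddle point; optimal play is mixed.
Let Row play Up with probability p. Expected payoff against X: (-3)p + (-8)(1−p) = 5p − 8; against Y: (-7)p + (-4)(1−p) = −3p − 4.
Setting these equal: 5p − 8 = −3p − 4 ⇒ 8p = 4 ⇒ p = 1/2, and the value is (5)·(1/2) − 8 = -11/2.
For Column: with q = P(X), equating Up's and Down's payoffs gives 4q − 7 = −4q − 4 ⇒ q = 3/8.

-11/2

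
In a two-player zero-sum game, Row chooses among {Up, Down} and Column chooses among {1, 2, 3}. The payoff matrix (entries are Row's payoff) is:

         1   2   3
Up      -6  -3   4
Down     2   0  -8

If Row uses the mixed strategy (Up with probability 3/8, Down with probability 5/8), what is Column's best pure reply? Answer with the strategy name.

If Column plays 1, Row's expected payoff is (3/8)·(-6) + (5/8)·2 = -1.
If Column plays 2, Row's expected payoff is (3/8)·(-3) + (5/8)·0 = -9/8.
If Column plays 3, Row's expected payoff is (3/8)·4 + (5/8)·(-8) = -7/2.
Column minimizes Row's payoff; the smallest is -7/2, so the best response is 3.

3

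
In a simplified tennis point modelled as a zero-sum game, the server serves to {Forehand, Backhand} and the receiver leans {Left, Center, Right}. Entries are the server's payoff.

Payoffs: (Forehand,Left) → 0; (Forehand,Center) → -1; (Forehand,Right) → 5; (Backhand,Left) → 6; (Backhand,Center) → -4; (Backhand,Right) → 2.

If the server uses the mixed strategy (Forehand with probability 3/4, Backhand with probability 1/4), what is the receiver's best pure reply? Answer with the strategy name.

Center

If the receiver plays Left, the server's expected payoff is (3/4)·0 + (1/4)·6 = 3/2.
If the receiver plays Center, the server's expected payoff is (3/4)·(-1) + (1/4)·(-4) = -7/4.
If the receiver plays Right, the server's expected payoff is (3/4)·5 + (1/4)·2 = 17/4.
The receiver minimizes the server's payoff; the smallest is -7/4, so the best response is Center.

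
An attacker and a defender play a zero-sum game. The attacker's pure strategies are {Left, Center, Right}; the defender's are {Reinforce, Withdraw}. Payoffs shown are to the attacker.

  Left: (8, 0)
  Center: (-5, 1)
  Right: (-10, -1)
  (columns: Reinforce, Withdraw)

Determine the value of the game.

4/7

Row minima: Left → 0, Center → -5, Right → -10; maximin = 0.
Column maxima: Reinforce → 8, Withdraw → 1; minimax = 1.
0 ≠ 1, so there is no saddle point; optimal play is mixed.
Right is strictly dominated by Left, so the attacker never plays it.
On the remaining 2×2 (Left, Center vs Reinforce, Withdraw):
Let the attacker play Left with probability p. Expected payoff against Reinforce: 8p + (-5)(1−p) = 13p − 5; against Withdraw: 0p + 1(1−p) = −p + 1.
Setting these equal: 13p − 5 = −p + 1 ⇒ 14p = 6 ⇒ p = 3/7, and the value is (13)·(3/7) − 5 = 4/7.
For the defender: with q = P(Reinforce), equating Left's and Center's payoffs gives 8q = −6q + 1 ⇒ q = 1/14.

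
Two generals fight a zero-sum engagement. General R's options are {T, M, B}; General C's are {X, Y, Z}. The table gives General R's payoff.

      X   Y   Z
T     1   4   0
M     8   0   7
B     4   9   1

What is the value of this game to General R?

Row minima: T → 0, M → 0, B → 1; maximin = 1.
Column maxima: X → 8, Y → 9, Z → 7; minimax = 7.
1 ≠ 7, so there is no saddle point; optimal play is mixed.
T is strictly dominated by B, so General R never plays it.
X is strictly dominated by Z (it gives General R strictly more in every row), so General C never plays it.
On the remaining 2×2 (M, B vs Y, Z):
Let General R play M with probability p. Expected payoff against Y: 0p + 9(1−p) = −9p + 9; against Z: 7p + 1(1−p) = 6p + 1.
Setting these equal: −9p + 9 = 6p + 1 ⇒ −15p = -8 ⇒ p = 8/15, and the value is (-9)·(8/15) + 9 = 21/5.
For General C: with q = P(Y), equating M's and B's payoffs gives −7q + 7 = 8q + 1 ⇒ q = 2/5.

21/5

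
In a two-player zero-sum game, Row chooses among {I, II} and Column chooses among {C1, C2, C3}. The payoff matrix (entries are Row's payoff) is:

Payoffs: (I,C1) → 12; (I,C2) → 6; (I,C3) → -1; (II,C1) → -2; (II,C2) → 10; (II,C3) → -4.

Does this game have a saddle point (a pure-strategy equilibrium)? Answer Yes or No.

Row minima: I → -1, II → -4; maximin = -1.
Column maxima: C1 → 12, C2 → 10, C3 → -1; minimax = -1.
maximin = minimax = -1, so a saddle point exists.

Yes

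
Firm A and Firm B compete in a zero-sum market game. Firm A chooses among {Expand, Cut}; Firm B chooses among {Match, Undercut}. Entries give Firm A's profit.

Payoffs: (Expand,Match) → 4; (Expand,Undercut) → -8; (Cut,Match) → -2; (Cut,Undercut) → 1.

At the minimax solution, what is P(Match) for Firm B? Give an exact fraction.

3/5

Row minima: Expand → -8, Cut → -2; maximin = -2.
Column maxima: Match → 4, Undercut → 1; minimax = 1.
-2 ≠ 1, so there is no saddle point; optimal play is mixed.
Let Firm A play Expand with probability p. Expected payoff against Match: 4p + (-2)(1−p) = 6p − 2; against Undercut: (-8)p + 1(1−p) = −9p + 1.
Setting these equal: 6p − 2 = −9p + 1 ⇒ 15p = 3 ⇒ p = 1/5, and the value is (6)·(1/5) − 2 = -4/5.
For Firm B: with q = P(Match), equating Expand's and Cut's payoffs gives 12q − 8 = −3q + 1 ⇒ q = 3/5.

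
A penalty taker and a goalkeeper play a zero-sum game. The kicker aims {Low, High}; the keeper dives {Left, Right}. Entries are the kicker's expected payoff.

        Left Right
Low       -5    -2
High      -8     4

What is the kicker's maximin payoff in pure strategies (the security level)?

-5

Row minima: Low → -5, High → -8.
The best of these is -5.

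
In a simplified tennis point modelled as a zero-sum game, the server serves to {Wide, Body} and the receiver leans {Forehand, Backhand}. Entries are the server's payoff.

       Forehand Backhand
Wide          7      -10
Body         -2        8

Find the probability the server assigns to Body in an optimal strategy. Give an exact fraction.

Row minima: Wide → -10, Body → -2; maximin = -2.
Column maxima: Forehand → 7, Backhand → 8; minimax = 7.
-2 ≠ 7, so there is no saddle point; optimal play is mixed.
Let the server play Wide with probability p. Expected payoff against Forehand: 7p + (-2)(1−p) = 9p − 2; against Backhand: (-10)p + 8(1−p) = −18p + 8.
Setting these equal: 9p − 2 = −18p + 8 ⇒ 27p = 10 ⇒ p = 10/27, and the value is (9)·(10/27) − 2 = 4/3.
For the receiver: with q = P(Forehand), equating Wide's and Body's payoffs gives 17q − 10 = −10q + 8 ⇒ q = 2/3.

17/27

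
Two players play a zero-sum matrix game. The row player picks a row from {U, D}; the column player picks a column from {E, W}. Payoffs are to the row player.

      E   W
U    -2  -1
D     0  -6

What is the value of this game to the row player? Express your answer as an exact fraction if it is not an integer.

-12/7

Row minima: U → -2, D → -6; maximin = -2.
Column maxima: E → 0, W → -1; minimax = -1.
-2 ≠ -1, so there is no saddle point; optimal play is mixed.
Let the row player play U with probability p. Expected payoff against E: (-2)p + 0(1−p) = −2p; against W: (-1)p + (-6)(1−p) = 5p − 6.
Setting these equal: −2p = 5p − 6 ⇒ −7p = -6 ⇒ p = 6/7, and the value is (-2)·(6/7) = -12/7.
For the column player: with q = P(E), equating U's and D's payoffs gives −q − 1 = 6q − 6 ⇒ q = 5/7.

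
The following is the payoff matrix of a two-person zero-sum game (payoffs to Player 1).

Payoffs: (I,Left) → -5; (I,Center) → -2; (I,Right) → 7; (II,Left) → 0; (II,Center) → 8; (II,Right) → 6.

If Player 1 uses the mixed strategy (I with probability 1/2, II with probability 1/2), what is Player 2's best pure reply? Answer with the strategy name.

Left

If Player 2 plays Left, Player 1's expected payoff is (1/2)·(-5) + (1/2)·0 = -5/2.
If Player 2 plays Center, Player 1's expected payoff is (1/2)·(-2) + (1/2)·8 = 3.
If Player 2 plays Right, Player 1's expected payoff is (1/2)·7 + (1/2)·6 = 13/2.
Player 2 minimizes Player 1's payoff; the smallest is -5/2, so the best response is Left.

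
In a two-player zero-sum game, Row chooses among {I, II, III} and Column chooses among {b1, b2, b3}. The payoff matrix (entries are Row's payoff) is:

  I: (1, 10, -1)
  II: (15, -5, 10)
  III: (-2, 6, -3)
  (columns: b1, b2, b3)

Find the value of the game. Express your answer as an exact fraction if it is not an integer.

95/26

Row minima: I → -1, II → -5, III → -3; maximin = -1.
Column maxima: b1 → 15, b2 → 10, b3 → 10; minimax = 10.
-1 ≠ 10, so there is no saddle point; optimal play is mixed.
III is strictly dominated by I, so Row never plays it.
b1 is strictly dominated by b3 (it gives Row strictly more in every row), so Column never plays it.
On the remaining 2×2 (I, II vs b2, b3):
Let Row play I with probability p. Expected payoff against b2: 10p + (-5)(1−p) = 15p − 5; against b3: (-1)p + 10(1−p) = −11p + 10.
Setting these equal: 15p − 5 = −11p + 10 ⇒ 26p = 15 ⇒ p = 15/26, and the value is (15)·(15/26) − 5 = 95/26.
For Column: with q = P(b2), equating I's and II's payoffs gives 11q − 1 = −15q + 10 ⇒ q = 11/26.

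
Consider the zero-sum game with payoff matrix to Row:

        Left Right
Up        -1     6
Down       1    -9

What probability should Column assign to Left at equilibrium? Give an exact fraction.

15/17

Row minima: Up → -1, Down → -9; maximin = -1.
Column maxima: Left → 1, Right → 6; minimax = 1.
-1 ≠ 1, so there is no saddle point; optimal play is mixed.
Let Row play Up with probability p. Expected payoff against Left: (-1)p + 1(1−p) = −2p + 1; against Right: 6p + (-9)(1−p) = 15p − 9.
Setting these equal: −2p + 1 = 15p − 9 ⇒ −17p = -10 ⇒ p = 10/17, and the value is (-2)·(10/17) + 1 = -3/17.
For Column: with q = P(Left), equating Up's and Down's payoffs gives −7q + 6 = 10q − 9 ⇒ q = 15/17.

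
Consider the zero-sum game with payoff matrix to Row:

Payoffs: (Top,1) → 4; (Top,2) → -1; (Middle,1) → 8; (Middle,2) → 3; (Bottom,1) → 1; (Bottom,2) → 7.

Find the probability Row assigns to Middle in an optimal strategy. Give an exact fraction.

Row minima: Top → -1, Middle → 3, Bottom → 1; maximin = 3.
Column maxima: 1 → 8, 2 → 7; minimax = 7.
3 ≠ 7, so there is no saddle point; optimal play is mixed.
Top is strictly dominated by Middle, so Row never plays it.
On the remaining 2×2 (Middle, Bottom vs 1, 2):
Let Row play Middle with probability p. Expected payoff against 1: 8p + 1(1−p) = 7p + 1; against 2: 3p + 7(1−p) = −4p + 7.
Setting these equal: 7p + 1 = −4p + 7 ⇒ 11p = 6 ⇒ p = 6/11, and the value is (7)·(6/11) + 1 = 53/11.
For Column: with q = P(1), equating Middle's and Bottom's payoffs gives 5q + 3 = −6q + 7 ⇒ q = 4/11.

6/11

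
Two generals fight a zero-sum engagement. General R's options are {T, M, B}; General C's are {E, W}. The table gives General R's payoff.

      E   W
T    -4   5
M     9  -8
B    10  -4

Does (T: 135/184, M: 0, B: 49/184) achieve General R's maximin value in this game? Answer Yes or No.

No

Against E this mix gives (135/184)·(-4) + (49/184)·10 = -25/92.
Against W this mix gives (135/184)·5 + (49/184)·(-4) = 479/184.
General C will play E, holding General R to -25/92. Shifting weight toward the row that does better against E would raise this floor (the equalizing mix achieves 34/23 against both E and W), so the proposed strategy is not optimal.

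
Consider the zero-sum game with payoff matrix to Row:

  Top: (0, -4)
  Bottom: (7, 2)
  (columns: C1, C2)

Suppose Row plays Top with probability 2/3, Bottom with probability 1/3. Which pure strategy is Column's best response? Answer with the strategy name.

C2

If Column plays C1, Row's expected payoff is (2/3)·0 + (1/3)·7 = 7/3.
If Column plays C2, Row's expected payoff is (2/3)·(-4) + (1/3)·2 = -2.
Column minimizes Row's payoff; the smallest is -2, so the best response is C2.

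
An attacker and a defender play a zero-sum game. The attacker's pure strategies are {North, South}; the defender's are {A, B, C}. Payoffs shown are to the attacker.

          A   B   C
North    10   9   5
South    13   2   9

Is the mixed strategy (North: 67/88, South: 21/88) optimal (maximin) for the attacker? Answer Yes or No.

No

Against A this mix gives (67/88)·10 + (21/88)·13 = 943/88.
Against B this mix gives (67/88)·9 + (21/88)·2 = 645/88.
Against C this mix gives (67/88)·5 + (21/88)·9 = 131/22.
The defender will play C, holding the attacker to 131/22. Shifting weight toward the row that does better against C would raise this floor (the equalizing mix achieves 71/11 against both C and B), so the proposed strategy is not optimal.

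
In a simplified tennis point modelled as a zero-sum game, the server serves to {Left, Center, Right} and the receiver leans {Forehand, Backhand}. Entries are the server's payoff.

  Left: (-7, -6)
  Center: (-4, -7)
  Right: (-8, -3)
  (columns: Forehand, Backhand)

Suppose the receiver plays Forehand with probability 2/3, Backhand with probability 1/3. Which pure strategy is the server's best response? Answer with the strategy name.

Center

Expected payoff of Left: (2/3)·(-7) + (1/3)·(-6) = -20/3.
Expected payoff of Center: (2/3)·(-4) + (1/3)·(-7) = -5.
Expected payoff of Right: (2/3)·(-8) + (1/3)·(-3) = -19/3.
The largest is -5, so the server's best response is Center.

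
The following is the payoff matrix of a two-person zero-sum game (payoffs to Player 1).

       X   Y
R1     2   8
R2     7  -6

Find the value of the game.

68/19

Row minima: R1 → 2, R2 → -6; maximin = 2.
Column maxima: X → 7, Y → 8; minimax = 7.
2 ≠ 7, so there is no saddle point; optimal play is mixed.
Let Player 1 play R1 with probability p. Expected payoff against X: 2p + 7(1−p) = −5p + 7; against Y: 8p + (-6)(1−p) = 14p − 6.
Setting these equal: −5p + 7 = 14p − 6 ⇒ −19p = -13 ⇒ p = 13/19, and the value is (-5)·(13/19) + 7 = 68/19.
For Player 2: with q = P(X), equating R1's and R2's payoffs gives −6q + 8 = 13q − 6 ⇒ q = 14/19.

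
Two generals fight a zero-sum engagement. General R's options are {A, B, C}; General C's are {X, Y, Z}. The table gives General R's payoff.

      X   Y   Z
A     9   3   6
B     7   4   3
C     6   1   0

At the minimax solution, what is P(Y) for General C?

Row minima: A → 3, B → 3, C → 0; maximin = 3.
Column maxima: X → 9, Y → 4, Z → 6; minimax = 4.
3 ≠ 4, so there is no saddle point; optimal play is mixed.
C is strictly dominated by A, so General R never plays it.
X is strictly dominated by Y (it gives General R strictly more in every row), so General C never plays it.
On the remaining 2×2 (A, B vs Y, Z):
Let General R play A with probability p. Expected payoff against Y: 3p + 4(1−p) = −p + 4; against Z: 6p + 3(1−p) = 3p + 3.
Setting these equal: −p + 4 = 3p + 3 ⇒ −4p = -1 ⇒ p = 1/4, and the value is (-1)·(1/4) + 4 = 15/4.
For General C: with q = P(Y), equating A's and B's payoffs gives −3q + 6 = q + 3 ⇒ q = 3/4.

3/4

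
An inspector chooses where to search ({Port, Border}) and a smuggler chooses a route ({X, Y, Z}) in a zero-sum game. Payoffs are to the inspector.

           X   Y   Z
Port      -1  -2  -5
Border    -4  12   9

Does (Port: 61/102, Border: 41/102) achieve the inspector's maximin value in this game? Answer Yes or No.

Against X this mix gives (61/102)·(-1) + (41/102)·(-4) = -75/34.
Against Y this mix gives (61/102)·(-2) + (41/102)·12 = 185/51.
Against Z this mix gives (61/102)·(-5) + (41/102)·9 = 32/51.
The smuggler will play X, holding the inspector to -75/34. Shifting weight toward the row that does better against X would raise this floor (the equalizing mix achieves -29/17 against both X and Z), so the proposed strategy is not optimal.

No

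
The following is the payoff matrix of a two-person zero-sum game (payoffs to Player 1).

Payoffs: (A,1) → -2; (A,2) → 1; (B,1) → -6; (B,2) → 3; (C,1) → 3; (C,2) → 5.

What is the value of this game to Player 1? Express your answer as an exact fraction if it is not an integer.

Row minima: A → -2, B → -6, C → 3; maximin = 3.
Column maxima: 1 → 3, 2 → 5; minimax = 3.
Since maximin = minimax = 3, there is a saddle point and the value is 3.

3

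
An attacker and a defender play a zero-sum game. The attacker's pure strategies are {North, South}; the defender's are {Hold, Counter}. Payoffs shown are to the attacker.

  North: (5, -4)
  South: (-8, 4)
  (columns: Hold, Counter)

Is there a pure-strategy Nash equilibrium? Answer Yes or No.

Row minima: North → -4, South → -8; maximin = -4.
Column maxima: Hold → 5, Counter → 4; minimax = 4.
-4 ≠ 4, so no pure-strategy equilibrium exists.

No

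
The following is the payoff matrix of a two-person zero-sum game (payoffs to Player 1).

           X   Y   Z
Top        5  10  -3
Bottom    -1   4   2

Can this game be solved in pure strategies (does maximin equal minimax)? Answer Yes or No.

No

Row minima: Top → -3, Bottom → -1; maximin = -1.
Column maxima: X → 5, Y → 10, Z → 2; minimax = 2.
-1 ≠ 2, so no pure-strategy equilibrium exists.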